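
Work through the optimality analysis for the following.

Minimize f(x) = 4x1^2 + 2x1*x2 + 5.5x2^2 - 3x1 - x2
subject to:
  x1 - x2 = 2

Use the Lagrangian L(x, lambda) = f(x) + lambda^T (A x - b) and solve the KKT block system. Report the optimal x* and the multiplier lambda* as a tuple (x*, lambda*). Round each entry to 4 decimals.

Form the Lagrangian:
  L(x, lambda) = (1/2) x^T Q x + c^T x + lambda^T (A x - b)
Stationarity (grad_x L = 0): Q x + c + A^T lambda = 0.
Primal feasibility: A x = b.

This gives the KKT block system:
  [ Q   A^T ] [ x     ]   [-c ]
  [ A    0  ] [ lambda ] = [ b ]

Solving the linear system:
  x*      = (1.3043, -0.6957)
  lambda* = (-6.0435)
  f(x*)   = 4.4348

x* = (1.3043, -0.6957), lambda* = (-6.0435)


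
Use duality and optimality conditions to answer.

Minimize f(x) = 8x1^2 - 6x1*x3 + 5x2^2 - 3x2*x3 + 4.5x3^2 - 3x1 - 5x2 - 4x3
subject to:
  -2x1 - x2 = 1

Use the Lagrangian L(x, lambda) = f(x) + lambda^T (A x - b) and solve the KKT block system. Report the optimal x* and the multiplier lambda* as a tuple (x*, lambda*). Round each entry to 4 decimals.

Form the Lagrangian:
  L(x, lambda) = (1/2) x^T Q x + c^T x + lambda^T (A x - b)
Stationarity (grad_x L = 0): Q x + c + A^T lambda = 0.
Primal feasibility: A x = b.

This gives the KKT block system:
  [ Q   A^T ] [ x     ]   [-c ]
  [ A    0  ] [ lambda ] = [ b ]

Solving the linear system:
  x*      = (-0.4821, -0.0357, 0.1111)
  lambda* = (-5.6905)
  f(x*)   = 3.4355

x* = (-0.4821, -0.0357, 0.1111), lambda* = (-5.6905)


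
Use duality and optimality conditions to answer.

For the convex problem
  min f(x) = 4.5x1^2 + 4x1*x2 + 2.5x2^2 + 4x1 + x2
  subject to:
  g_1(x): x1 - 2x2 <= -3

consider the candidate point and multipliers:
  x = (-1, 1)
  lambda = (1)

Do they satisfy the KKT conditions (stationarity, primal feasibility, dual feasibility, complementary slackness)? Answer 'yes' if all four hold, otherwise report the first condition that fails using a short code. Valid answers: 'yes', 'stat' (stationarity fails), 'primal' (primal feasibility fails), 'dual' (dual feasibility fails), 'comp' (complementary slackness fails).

Gradient of f: grad f(x) = Q x + c = (-1, 2)
Constraint values g_i(x) = a_i^T x - b_i:
  g_1((-1, 1)) = 0
Stationarity residual: grad f(x) + sum_i lambda_i a_i = (0, 0)
  -> stationarity OK
Primal feasibility (all g_i <= 0): OK
Dual feasibility (all lambda_i >= 0): OK
Complementary slackness (lambda_i * g_i(x) = 0 for all i): OK

Verdict: yes, KKT holds.

yes


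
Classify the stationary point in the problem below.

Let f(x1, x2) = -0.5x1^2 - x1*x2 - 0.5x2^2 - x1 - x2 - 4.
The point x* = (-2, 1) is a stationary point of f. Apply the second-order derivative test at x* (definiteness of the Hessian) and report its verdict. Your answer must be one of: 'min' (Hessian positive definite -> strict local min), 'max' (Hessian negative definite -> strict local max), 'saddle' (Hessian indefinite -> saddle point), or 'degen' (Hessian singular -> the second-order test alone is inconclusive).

Compute the Hessian H = grad^2 f:
  H = [[-1, -1], [-1, -1]]
Verify stationarity: grad f(x*) = H x* + g = (0, 0).
Eigenvalues of H: -2, 0.
H has a zero eigenvalue (singular; negative semidefinite but not definite), so H is neither positive definite, negative definite, nor indefinite. The second-order test alone is inconclusive -> degen.
(Indeed, f is constant along the null direction of H through x*, so x* is not a strict local extremum.)

degen


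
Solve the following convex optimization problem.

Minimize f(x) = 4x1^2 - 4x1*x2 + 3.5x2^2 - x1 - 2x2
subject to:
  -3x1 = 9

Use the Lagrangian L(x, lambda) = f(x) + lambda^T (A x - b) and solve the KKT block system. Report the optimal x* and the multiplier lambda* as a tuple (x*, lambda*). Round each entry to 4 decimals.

Form the Lagrangian:
  L(x, lambda) = (1/2) x^T Q x + c^T x + lambda^T (A x - b)
Stationarity (grad_x L = 0): Q x + c + A^T lambda = 0.
Primal feasibility: A x = b.

This gives the KKT block system:
  [ Q   A^T ] [ x     ]   [-c ]
  [ A    0  ] [ lambda ] = [ b ]

Solving the linear system:
  x*      = (-3, -1.4286)
  lambda* = (-6.4286)
  f(x*)   = 31.8571

x* = (-3, -1.4286), lambda* = (-6.4286)


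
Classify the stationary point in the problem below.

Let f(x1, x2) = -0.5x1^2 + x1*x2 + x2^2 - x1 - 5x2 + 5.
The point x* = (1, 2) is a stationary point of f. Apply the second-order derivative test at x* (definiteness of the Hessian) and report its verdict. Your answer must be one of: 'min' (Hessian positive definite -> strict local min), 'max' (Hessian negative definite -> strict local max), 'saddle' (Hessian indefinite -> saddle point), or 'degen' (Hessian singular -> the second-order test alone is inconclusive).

Compute the Hessian H = grad^2 f:
  H = [[-1, 1], [1, 2]]
Verify stationarity: grad f(x*) = H x* + g = (0, 0).
Eigenvalues of H: -1.3028, 2.3028.
Eigenvalues have mixed signs, so H is indefinite -> x* is a saddle point.

saddle


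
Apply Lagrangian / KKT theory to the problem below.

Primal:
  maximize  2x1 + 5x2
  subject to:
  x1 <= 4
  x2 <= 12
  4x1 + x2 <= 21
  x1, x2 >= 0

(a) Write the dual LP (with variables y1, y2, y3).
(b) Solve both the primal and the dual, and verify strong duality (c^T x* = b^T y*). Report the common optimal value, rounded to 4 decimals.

The standard primal-dual pair for 'max c^T x s.t. A x <= b, x >= 0' is:
  Dual:  min b^T y  s.t.  A^T y >= c,  y >= 0.

So the dual LP is:
  minimize  4y1 + 12y2 + 21y3
  subject to:
    y1 + 4y3 >= 2
    y2 + y3 >= 5
    y1, y2, y3 >= 0

Solving the primal: x* = (2.25, 12).
  primal value c^T x* = 64.5.
Solving the dual: y* = (0, 4.5, 0.5).
  dual value b^T y* = 64.5.
Strong duality: c^T x* = b^T y*. Confirmed.

64.5


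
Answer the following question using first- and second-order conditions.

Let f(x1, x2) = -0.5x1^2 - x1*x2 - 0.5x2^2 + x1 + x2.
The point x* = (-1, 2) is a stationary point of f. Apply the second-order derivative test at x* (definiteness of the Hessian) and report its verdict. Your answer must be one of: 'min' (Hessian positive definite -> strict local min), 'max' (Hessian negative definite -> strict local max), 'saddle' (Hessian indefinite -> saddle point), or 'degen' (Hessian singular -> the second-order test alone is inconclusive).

Compute the Hessian H = grad^2 f:
  H = [[-1, -1], [-1, -1]]
Verify stationarity: grad f(x*) = H x* + g = (0, 0).
Eigenvalues of H: -2, 0.
H has a zero eigenvalue (singular; negative semidefinite but not definite), so H is neither positive definite, negative definite, nor indefinite. The second-order test alone is inconclusive -> degen.
(Indeed, f is constant along the null direction of H through x*, so x* is not a strict local extremum.)

degen


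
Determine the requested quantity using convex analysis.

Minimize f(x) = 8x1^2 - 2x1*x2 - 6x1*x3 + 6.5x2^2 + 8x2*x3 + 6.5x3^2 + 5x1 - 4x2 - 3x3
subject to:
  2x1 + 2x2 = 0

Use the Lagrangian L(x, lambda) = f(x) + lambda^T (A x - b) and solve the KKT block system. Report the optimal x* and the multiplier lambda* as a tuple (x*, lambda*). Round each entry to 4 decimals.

Form the Lagrangian:
  L(x, lambda) = (1/2) x^T Q x + c^T x + lambda^T (A x - b)
Stationarity (grad_x L = 0): Q x + c + A^T lambda = 0.
Primal feasibility: A x = b.

This gives the KKT block system:
  [ Q   A^T ] [ x     ]   [-c ]
  [ A    0  ] [ lambda ] = [ b ]

Solving the linear system:
  x*      = (-0.3219, 0.3219, -0.1159)
  lambda* = (0.0494)
  f(x*)   = -1.2747

x* = (-0.3219, 0.3219, -0.1159), lambda* = (0.0494)


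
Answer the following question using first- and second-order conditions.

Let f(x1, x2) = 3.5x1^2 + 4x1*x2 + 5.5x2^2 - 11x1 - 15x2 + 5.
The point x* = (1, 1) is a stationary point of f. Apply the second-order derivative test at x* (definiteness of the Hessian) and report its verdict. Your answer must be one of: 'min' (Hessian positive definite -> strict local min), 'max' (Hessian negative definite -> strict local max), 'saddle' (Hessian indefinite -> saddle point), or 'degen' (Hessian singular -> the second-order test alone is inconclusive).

Compute the Hessian H = grad^2 f:
  H = [[7, 4], [4, 11]]
Verify stationarity: grad f(x*) = H x* + g = (0, 0).
Eigenvalues of H: 4.5279, 13.4721.
Both eigenvalues > 0, so H is positive definite -> x* is a strict local min.

min


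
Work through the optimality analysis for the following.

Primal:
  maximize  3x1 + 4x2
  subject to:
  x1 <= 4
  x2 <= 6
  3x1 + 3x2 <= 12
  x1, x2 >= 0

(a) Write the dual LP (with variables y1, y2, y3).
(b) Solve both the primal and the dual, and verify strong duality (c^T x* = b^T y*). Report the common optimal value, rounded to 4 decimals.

The standard primal-dual pair for 'max c^T x s.t. A x <= b, x >= 0' is:
  Dual:  min b^T y  s.t.  A^T y >= c,  y >= 0.

So the dual LP is:
  minimize  4y1 + 6y2 + 12y3
  subject to:
    y1 + 3y3 >= 3
    y2 + 3y3 >= 4
    y1, y2, y3 >= 0

Solving the primal: x* = (0, 4).
  primal value c^T x* = 16.
Solving the dual: y* = (0, 0, 1.3333).
  dual value b^T y* = 16.
Strong duality: c^T x* = b^T y*. Confirmed.

16


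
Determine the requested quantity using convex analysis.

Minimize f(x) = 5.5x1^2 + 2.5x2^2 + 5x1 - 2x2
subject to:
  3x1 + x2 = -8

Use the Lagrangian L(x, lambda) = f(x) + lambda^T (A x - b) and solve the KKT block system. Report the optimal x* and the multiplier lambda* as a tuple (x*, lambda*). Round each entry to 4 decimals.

Form the Lagrangian:
  L(x, lambda) = (1/2) x^T Q x + c^T x + lambda^T (A x - b)
Stationarity (grad_x L = 0): Q x + c + A^T lambda = 0.
Primal feasibility: A x = b.

This gives the KKT block system:
  [ Q   A^T ] [ x     ]   [-c ]
  [ A    0  ] [ lambda ] = [ b ]

Solving the linear system:
  x*      = (-2.3393, -0.9821)
  lambda* = (6.9107)
  f(x*)   = 22.7768

x* = (-2.3393, -0.9821), lambda* = (6.9107)


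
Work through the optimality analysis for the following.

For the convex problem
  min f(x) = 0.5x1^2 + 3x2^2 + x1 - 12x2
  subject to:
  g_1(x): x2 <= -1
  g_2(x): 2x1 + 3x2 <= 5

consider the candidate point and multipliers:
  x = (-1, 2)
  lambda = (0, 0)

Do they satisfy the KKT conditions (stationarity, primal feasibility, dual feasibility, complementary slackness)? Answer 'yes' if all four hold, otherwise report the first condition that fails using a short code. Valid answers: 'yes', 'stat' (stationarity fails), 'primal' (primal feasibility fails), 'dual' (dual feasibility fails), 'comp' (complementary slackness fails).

Gradient of f: grad f(x) = Q x + c = (0, 0)
Constraint values g_i(x) = a_i^T x - b_i:
  g_1((-1, 2)) = 3
  g_2((-1, 2)) = -1
Stationarity residual: grad f(x) + sum_i lambda_i a_i = (0, 0)
  -> stationarity OK
Primal feasibility (all g_i <= 0): FAILS
Dual feasibility (all lambda_i >= 0): OK
Complementary slackness (lambda_i * g_i(x) = 0 for all i): OK

Verdict: the first failing condition is primal_feasibility -> primal.

primal


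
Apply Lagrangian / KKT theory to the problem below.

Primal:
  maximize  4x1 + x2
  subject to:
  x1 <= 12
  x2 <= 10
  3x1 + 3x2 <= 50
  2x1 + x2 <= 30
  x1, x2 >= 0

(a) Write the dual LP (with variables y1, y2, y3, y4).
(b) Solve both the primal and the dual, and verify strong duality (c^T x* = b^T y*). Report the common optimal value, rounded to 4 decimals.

The standard primal-dual pair for 'max c^T x s.t. A x <= b, x >= 0' is:
  Dual:  min b^T y  s.t.  A^T y >= c,  y >= 0.

So the dual LP is:
  minimize  12y1 + 10y2 + 50y3 + 30y4
  subject to:
    y1 + 3y3 + 2y4 >= 4
    y2 + 3y3 + y4 >= 1
    y1, y2, y3, y4 >= 0

Solving the primal: x* = (12, 4.6667).
  primal value c^T x* = 52.6667.
Solving the dual: y* = (3, 0, 0.3333, 0).
  dual value b^T y* = 52.6667.
Strong duality: c^T x* = b^T y*. Confirmed.

52.6667


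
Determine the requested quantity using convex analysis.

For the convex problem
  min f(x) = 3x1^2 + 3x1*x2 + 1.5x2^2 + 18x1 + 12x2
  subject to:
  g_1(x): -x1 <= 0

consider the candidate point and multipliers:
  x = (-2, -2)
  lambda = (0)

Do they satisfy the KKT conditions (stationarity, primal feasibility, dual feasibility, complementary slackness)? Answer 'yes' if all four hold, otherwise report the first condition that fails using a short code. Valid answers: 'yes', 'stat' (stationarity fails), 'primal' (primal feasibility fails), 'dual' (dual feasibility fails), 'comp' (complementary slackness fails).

Gradient of f: grad f(x) = Q x + c = (0, 0)
Constraint values g_i(x) = a_i^T x - b_i:
  g_1((-2, -2)) = 2
Stationarity residual: grad f(x) + sum_i lambda_i a_i = (0, 0)
  -> stationarity OK
Primal feasibility (all g_i <= 0): FAILS
Dual feasibility (all lambda_i >= 0): OK
Complementary slackness (lambda_i * g_i(x) = 0 for all i): OK

Verdict: the first failing condition is primal_feasibility -> primal.

primal


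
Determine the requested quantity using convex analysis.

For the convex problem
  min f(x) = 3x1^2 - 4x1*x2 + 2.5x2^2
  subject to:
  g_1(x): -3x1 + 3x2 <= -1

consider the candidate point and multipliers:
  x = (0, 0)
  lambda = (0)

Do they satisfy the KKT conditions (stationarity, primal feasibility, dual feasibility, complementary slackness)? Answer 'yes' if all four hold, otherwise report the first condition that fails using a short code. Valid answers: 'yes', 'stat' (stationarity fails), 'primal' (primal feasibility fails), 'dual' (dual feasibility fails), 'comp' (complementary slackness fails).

Gradient of f: grad f(x) = Q x + c = (0, 0)
Constraint values g_i(x) = a_i^T x - b_i:
  g_1((0, 0)) = 1
Stationarity residual: grad f(x) + sum_i lambda_i a_i = (0, 0)
  -> stationarity OK
Primal feasibility (all g_i <= 0): FAILS
Dual feasibility (all lambda_i >= 0): OK
Complementary slackness (lambda_i * g_i(x) = 0 for all i): OK

Verdict: the first failing condition is primal_feasibility -> primal.

primal


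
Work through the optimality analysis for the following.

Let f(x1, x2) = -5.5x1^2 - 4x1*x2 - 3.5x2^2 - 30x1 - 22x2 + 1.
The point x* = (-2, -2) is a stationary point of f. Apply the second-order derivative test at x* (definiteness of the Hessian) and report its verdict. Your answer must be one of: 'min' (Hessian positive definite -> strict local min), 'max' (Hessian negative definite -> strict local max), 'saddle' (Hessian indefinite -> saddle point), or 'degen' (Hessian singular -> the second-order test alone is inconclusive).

Compute the Hessian H = grad^2 f:
  H = [[-11, -4], [-4, -7]]
Verify stationarity: grad f(x*) = H x* + g = (0, 0).
Eigenvalues of H: -13.4721, -4.5279.
Both eigenvalues < 0, so H is negative definite -> x* is a strict local max.

max


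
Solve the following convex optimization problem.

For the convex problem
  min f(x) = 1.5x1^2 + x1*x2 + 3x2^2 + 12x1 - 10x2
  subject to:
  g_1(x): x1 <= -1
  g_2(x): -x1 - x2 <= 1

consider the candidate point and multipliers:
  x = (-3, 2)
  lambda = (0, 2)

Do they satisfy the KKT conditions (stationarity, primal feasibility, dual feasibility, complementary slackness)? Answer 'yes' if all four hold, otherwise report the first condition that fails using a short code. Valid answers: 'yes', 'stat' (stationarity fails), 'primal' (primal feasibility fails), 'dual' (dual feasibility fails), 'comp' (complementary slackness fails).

Gradient of f: grad f(x) = Q x + c = (5, -1)
Constraint values g_i(x) = a_i^T x - b_i:
  g_1((-3, 2)) = -2
  g_2((-3, 2)) = 0
Stationarity residual: grad f(x) + sum_i lambda_i a_i = (3, -3)
  -> stationarity FAILS
Primal feasibility (all g_i <= 0): OK
Dual feasibility (all lambda_i >= 0): OK
Complementary slackness (lambda_i * g_i(x) = 0 for all i): OK

Verdict: the first failing condition is stationarity -> stat.

stat


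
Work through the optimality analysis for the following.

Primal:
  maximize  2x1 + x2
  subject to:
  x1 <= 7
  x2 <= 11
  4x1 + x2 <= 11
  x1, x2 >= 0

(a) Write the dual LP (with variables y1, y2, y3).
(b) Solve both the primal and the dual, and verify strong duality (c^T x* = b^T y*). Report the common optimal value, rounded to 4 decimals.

The standard primal-dual pair for 'max c^T x s.t. A x <= b, x >= 0' is:
  Dual:  min b^T y  s.t.  A^T y >= c,  y >= 0.

So the dual LP is:
  minimize  7y1 + 11y2 + 11y3
  subject to:
    y1 + 4y3 >= 2
    y2 + y3 >= 1
    y1, y2, y3 >= 0

Solving the primal: x* = (0, 11).
  primal value c^T x* = 11.
Solving the dual: y* = (0, 0.5, 0.5).
  dual value b^T y* = 11.
Strong duality: c^T x* = b^T y*. Confirmed.

11


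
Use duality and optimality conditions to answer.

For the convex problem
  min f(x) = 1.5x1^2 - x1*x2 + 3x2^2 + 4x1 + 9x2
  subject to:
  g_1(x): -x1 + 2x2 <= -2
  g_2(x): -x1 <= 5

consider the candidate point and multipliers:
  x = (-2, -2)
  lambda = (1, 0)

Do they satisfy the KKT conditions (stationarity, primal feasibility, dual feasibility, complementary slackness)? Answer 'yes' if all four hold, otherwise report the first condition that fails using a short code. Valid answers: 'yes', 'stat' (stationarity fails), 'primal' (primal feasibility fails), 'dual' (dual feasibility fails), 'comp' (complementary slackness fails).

Gradient of f: grad f(x) = Q x + c = (0, -1)
Constraint values g_i(x) = a_i^T x - b_i:
  g_1((-2, -2)) = 0
  g_2((-2, -2)) = -3
Stationarity residual: grad f(x) + sum_i lambda_i a_i = (-1, 1)
  -> stationarity FAILS
Primal feasibility (all g_i <= 0): OK
Dual feasibility (all lambda_i >= 0): OK
Complementary slackness (lambda_i * g_i(x) = 0 for all i): OK

Verdict: the first failing condition is stationarity -> stat.

stat


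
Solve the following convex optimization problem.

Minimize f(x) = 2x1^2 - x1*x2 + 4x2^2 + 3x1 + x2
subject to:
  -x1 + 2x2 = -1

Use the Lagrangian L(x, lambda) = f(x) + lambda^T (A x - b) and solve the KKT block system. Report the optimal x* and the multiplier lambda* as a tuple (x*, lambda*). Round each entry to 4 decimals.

Form the Lagrangian:
  L(x, lambda) = (1/2) x^T Q x + c^T x + lambda^T (A x - b)
Stationarity (grad_x L = 0): Q x + c + A^T lambda = 0.
Primal feasibility: A x = b.

This gives the KKT block system:
  [ Q   A^T ] [ x     ]   [-c ]
  [ A    0  ] [ lambda ] = [ b ]

Solving the linear system:
  x*      = (-0.4, -0.7)
  lambda* = (2.1)
  f(x*)   = 0.1

x* = (-0.4, -0.7), lambda* = (2.1)


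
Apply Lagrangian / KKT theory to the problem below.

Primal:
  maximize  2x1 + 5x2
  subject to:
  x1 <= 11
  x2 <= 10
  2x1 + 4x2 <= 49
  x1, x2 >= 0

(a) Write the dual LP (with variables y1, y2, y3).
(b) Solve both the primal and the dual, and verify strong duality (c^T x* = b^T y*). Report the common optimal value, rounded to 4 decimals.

The standard primal-dual pair for 'max c^T x s.t. A x <= b, x >= 0' is:
  Dual:  min b^T y  s.t.  A^T y >= c,  y >= 0.

So the dual LP is:
  minimize  11y1 + 10y2 + 49y3
  subject to:
    y1 + 2y3 >= 2
    y2 + 4y3 >= 5
    y1, y2, y3 >= 0

Solving the primal: x* = (4.5, 10).
  primal value c^T x* = 59.
Solving the dual: y* = (0, 1, 1).
  dual value b^T y* = 59.
Strong duality: c^T x* = b^T y*. Confirmed.

59


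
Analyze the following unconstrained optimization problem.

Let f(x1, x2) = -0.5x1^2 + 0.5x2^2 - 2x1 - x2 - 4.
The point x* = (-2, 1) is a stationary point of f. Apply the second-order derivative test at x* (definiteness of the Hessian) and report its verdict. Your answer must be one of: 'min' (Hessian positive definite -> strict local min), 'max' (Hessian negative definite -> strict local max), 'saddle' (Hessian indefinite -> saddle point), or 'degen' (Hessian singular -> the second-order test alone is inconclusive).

Compute the Hessian H = grad^2 f:
  H = [[-1, 0], [0, 1]]
Verify stationarity: grad f(x*) = H x* + g = (0, 0).
Eigenvalues of H: -1, 1.
Eigenvalues have mixed signs, so H is indefinite -> x* is a saddle point.

saddle


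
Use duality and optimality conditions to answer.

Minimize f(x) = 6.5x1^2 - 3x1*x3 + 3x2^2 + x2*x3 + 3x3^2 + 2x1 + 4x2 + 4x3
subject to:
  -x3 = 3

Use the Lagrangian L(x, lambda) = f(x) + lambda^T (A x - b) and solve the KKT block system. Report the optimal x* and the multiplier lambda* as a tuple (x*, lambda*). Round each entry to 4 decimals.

Form the Lagrangian:
  L(x, lambda) = (1/2) x^T Q x + c^T x + lambda^T (A x - b)
Stationarity (grad_x L = 0): Q x + c + A^T lambda = 0.
Primal feasibility: A x = b.

This gives the KKT block system:
  [ Q   A^T ] [ x     ]   [-c ]
  [ A    0  ] [ lambda ] = [ b ]

Solving the linear system:
  x*      = (-0.8462, -0.1667, -3)
  lambda* = (-11.6282)
  f(x*)   = 10.2628

x* = (-0.8462, -0.1667, -3), lambda* = (-11.6282)


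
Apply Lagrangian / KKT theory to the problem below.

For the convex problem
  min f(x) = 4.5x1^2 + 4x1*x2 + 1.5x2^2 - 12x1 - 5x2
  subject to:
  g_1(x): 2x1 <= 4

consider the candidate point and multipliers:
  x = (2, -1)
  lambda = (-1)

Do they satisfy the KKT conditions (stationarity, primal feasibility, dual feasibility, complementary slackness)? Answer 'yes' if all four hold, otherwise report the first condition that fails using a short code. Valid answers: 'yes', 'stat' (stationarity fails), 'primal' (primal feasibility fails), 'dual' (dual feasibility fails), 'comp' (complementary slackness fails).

Gradient of f: grad f(x) = Q x + c = (2, 0)
Constraint values g_i(x) = a_i^T x - b_i:
  g_1((2, -1)) = 0
Stationarity residual: grad f(x) + sum_i lambda_i a_i = (0, 0)
  -> stationarity OK
Primal feasibility (all g_i <= 0): OK
Dual feasibility (all lambda_i >= 0): FAILS
Complementary slackness (lambda_i * g_i(x) = 0 for all i): OK

Verdict: the first failing condition is dual_feasibility -> dual.

dual


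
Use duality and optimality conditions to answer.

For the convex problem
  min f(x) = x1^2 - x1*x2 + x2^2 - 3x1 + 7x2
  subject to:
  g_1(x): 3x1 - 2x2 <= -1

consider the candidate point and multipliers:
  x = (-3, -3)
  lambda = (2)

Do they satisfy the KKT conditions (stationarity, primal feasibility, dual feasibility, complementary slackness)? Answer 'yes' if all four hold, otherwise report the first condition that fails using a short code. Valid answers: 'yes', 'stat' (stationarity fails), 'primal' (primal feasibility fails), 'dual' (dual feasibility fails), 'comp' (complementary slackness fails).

Gradient of f: grad f(x) = Q x + c = (-6, 4)
Constraint values g_i(x) = a_i^T x - b_i:
  g_1((-3, -3)) = -2
Stationarity residual: grad f(x) + sum_i lambda_i a_i = (0, 0)
  -> stationarity OK
Primal feasibility (all g_i <= 0): OK
Dual feasibility (all lambda_i >= 0): OK
Complementary slackness (lambda_i * g_i(x) = 0 for all i): FAILS

Verdict: the first failing condition is complementary_slackness -> comp.

comp


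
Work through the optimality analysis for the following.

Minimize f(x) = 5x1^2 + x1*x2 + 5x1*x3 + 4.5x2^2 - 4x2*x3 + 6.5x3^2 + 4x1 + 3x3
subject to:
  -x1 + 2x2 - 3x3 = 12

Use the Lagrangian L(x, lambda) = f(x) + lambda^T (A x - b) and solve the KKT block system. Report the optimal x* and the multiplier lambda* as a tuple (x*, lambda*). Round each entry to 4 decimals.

Form the Lagrangian:
  L(x, lambda) = (1/2) x^T Q x + c^T x + lambda^T (A x - b)
Stationarity (grad_x L = 0): Q x + c + A^T lambda = 0.
Primal feasibility: A x = b.

This gives the KKT block system:
  [ Q   A^T ] [ x     ]   [-c ]
  [ A    0  ] [ lambda ] = [ b ]

Solving the linear system:
  x*      = (-0.7177, 1.9758, -2.4435)
  lambda* = (-13.4194)
  f(x*)   = 75.4153

x* = (-0.7177, 1.9758, -2.4435), lambda* = (-13.4194)


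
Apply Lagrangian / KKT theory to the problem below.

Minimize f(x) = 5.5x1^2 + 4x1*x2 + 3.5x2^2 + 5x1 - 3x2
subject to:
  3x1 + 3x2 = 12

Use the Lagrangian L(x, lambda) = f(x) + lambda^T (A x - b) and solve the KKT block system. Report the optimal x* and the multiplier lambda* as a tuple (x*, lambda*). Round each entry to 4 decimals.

Form the Lagrangian:
  L(x, lambda) = (1/2) x^T Q x + c^T x + lambda^T (A x - b)
Stationarity (grad_x L = 0): Q x + c + A^T lambda = 0.
Primal feasibility: A x = b.

This gives the KKT block system:
  [ Q   A^T ] [ x     ]   [-c ]
  [ A    0  ] [ lambda ] = [ b ]

Solving the linear system:
  x*      = (0.4, 3.6)
  lambda* = (-7.9333)
  f(x*)   = 43.2

x* = (0.4, 3.6), lambda* = (-7.9333)


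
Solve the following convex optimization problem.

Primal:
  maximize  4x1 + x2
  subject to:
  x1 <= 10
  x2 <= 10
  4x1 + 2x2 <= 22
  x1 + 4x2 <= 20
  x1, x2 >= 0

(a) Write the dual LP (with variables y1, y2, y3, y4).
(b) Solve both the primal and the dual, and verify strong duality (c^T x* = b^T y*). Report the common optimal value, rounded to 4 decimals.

The standard primal-dual pair for 'max c^T x s.t. A x <= b, x >= 0' is:
  Dual:  min b^T y  s.t.  A^T y >= c,  y >= 0.

So the dual LP is:
  minimize  10y1 + 10y2 + 22y3 + 20y4
  subject to:
    y1 + 4y3 + y4 >= 4
    y2 + 2y3 + 4y4 >= 1
    y1, y2, y3, y4 >= 0

Solving the primal: x* = (5.5, 0).
  primal value c^T x* = 22.
Solving the dual: y* = (0, 0, 1, 0).
  dual value b^T y* = 22.
Strong duality: c^T x* = b^T y*. Confirmed.

22


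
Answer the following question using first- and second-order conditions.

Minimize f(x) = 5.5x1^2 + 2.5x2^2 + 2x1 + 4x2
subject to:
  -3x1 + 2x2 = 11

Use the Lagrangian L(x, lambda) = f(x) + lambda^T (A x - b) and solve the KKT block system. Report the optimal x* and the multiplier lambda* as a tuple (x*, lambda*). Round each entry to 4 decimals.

Form the Lagrangian:
  L(x, lambda) = (1/2) x^T Q x + c^T x + lambda^T (A x - b)
Stationarity (grad_x L = 0): Q x + c + A^T lambda = 0.
Primal feasibility: A x = b.

This gives the KKT block system:
  [ Q   A^T ] [ x     ]   [-c ]
  [ A    0  ] [ lambda ] = [ b ]

Solving the linear system:
  x*      = (-2.2135, 2.1798)
  lambda* = (-7.4494)
  f(x*)   = 43.118

x* = (-2.2135, 2.1798), lambda* = (-7.4494)


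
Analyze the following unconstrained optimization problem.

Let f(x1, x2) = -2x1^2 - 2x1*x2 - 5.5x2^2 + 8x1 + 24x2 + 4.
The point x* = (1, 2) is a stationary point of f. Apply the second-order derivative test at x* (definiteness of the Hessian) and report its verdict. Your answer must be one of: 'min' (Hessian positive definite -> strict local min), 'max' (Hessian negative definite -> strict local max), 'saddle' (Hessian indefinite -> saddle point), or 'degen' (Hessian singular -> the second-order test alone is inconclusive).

Compute the Hessian H = grad^2 f:
  H = [[-4, -2], [-2, -11]]
Verify stationarity: grad f(x*) = H x* + g = (0, 0).
Eigenvalues of H: -11.5311, -3.4689.
Both eigenvalues < 0, so H is negative definite -> x* is a strict local max.

max


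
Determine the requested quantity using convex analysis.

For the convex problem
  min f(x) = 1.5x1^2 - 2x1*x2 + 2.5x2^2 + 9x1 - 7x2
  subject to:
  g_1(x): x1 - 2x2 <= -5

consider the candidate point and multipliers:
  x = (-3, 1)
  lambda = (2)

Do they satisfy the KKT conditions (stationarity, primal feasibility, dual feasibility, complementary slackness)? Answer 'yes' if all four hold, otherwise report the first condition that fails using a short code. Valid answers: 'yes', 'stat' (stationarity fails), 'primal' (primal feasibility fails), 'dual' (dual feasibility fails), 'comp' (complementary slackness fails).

Gradient of f: grad f(x) = Q x + c = (-2, 4)
Constraint values g_i(x) = a_i^T x - b_i:
  g_1((-3, 1)) = 0
Stationarity residual: grad f(x) + sum_i lambda_i a_i = (0, 0)
  -> stationarity OK
Primal feasibility (all g_i <= 0): OK
Dual feasibility (all lambda_i >= 0): OK
Complementary slackness (lambda_i * g_i(x) = 0 for all i): OK

Verdict: yes, KKT holds.

yes


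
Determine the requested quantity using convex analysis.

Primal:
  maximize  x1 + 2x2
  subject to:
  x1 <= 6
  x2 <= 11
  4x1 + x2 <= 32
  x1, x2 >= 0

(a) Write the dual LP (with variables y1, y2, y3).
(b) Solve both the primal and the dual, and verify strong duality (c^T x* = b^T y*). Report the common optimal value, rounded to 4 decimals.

The standard primal-dual pair for 'max c^T x s.t. A x <= b, x >= 0' is:
  Dual:  min b^T y  s.t.  A^T y >= c,  y >= 0.

So the dual LP is:
  minimize  6y1 + 11y2 + 32y3
  subject to:
    y1 + 4y3 >= 1
    y2 + y3 >= 2
    y1, y2, y3 >= 0

Solving the primal: x* = (5.25, 11).
  primal value c^T x* = 27.25.
Solving the dual: y* = (0, 1.75, 0.25).
  dual value b^T y* = 27.25.
Strong duality: c^T x* = b^T y*. Confirmed.

27.25


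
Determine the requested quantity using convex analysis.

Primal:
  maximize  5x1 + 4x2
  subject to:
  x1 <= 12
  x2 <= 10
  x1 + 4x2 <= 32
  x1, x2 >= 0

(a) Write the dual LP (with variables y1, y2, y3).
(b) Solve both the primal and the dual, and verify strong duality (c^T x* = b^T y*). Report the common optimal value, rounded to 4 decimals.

The standard primal-dual pair for 'max c^T x s.t. A x <= b, x >= 0' is:
  Dual:  min b^T y  s.t.  A^T y >= c,  y >= 0.

So the dual LP is:
  minimize  12y1 + 10y2 + 32y3
  subject to:
    y1 + y3 >= 5
    y2 + 4y3 >= 4
    y1, y2, y3 >= 0

Solving the primal: x* = (12, 5).
  primal value c^T x* = 80.
Solving the dual: y* = (4, 0, 1).
  dual value b^T y* = 80.
Strong duality: c^T x* = b^T y*. Confirmed.

80


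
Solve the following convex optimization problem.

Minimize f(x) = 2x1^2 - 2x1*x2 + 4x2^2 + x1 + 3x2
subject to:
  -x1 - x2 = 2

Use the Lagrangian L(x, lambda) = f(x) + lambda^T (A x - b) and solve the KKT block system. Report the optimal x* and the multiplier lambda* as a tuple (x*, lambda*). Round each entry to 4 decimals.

Form the Lagrangian:
  L(x, lambda) = (1/2) x^T Q x + c^T x + lambda^T (A x - b)
Stationarity (grad_x L = 0): Q x + c + A^T lambda = 0.
Primal feasibility: A x = b.

This gives the KKT block system:
  [ Q   A^T ] [ x     ]   [-c ]
  [ A    0  ] [ lambda ] = [ b ]

Solving the linear system:
  x*      = (-1.125, -0.875)
  lambda* = (-1.75)
  f(x*)   = -0.125

x* = (-1.125, -0.875), lambda* = (-1.75)


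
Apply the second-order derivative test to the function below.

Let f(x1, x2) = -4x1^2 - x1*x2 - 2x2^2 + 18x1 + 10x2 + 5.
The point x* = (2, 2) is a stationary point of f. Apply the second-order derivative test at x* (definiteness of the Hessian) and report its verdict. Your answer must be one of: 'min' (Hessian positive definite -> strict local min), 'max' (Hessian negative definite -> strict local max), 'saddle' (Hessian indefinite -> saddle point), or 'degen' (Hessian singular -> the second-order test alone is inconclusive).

Compute the Hessian H = grad^2 f:
  H = [[-8, -1], [-1, -4]]
Verify stationarity: grad f(x*) = H x* + g = (0, 0).
Eigenvalues of H: -8.2361, -3.7639.
Both eigenvalues < 0, so H is negative definite -> x* is a strict local max.

max


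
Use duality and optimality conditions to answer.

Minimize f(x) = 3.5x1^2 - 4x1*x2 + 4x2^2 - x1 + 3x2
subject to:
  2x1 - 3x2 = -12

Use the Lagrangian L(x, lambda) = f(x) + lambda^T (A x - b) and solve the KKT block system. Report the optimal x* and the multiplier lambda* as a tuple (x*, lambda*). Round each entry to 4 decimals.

Form the Lagrangian:
  L(x, lambda) = (1/2) x^T Q x + c^T x + lambda^T (A x - b)
Stationarity (grad_x L = 0): Q x + c + A^T lambda = 0.
Primal feasibility: A x = b.

This gives the KKT block system:
  [ Q   A^T ] [ x     ]   [-c ]
  [ A    0  ] [ lambda ] = [ b ]

Solving the linear system:
  x*      = (-1.2128, 3.1915)
  lambda* = (11.1277)
  f(x*)   = 72.1596

x* = (-1.2128, 3.1915), lambda* = (11.1277)


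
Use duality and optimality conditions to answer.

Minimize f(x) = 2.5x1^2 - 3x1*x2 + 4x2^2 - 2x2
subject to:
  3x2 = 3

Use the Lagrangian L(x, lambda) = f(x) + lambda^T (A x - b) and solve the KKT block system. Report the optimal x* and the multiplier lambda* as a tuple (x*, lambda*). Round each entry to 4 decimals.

Form the Lagrangian:
  L(x, lambda) = (1/2) x^T Q x + c^T x + lambda^T (A x - b)
Stationarity (grad_x L = 0): Q x + c + A^T lambda = 0.
Primal feasibility: A x = b.

This gives the KKT block system:
  [ Q   A^T ] [ x     ]   [-c ]
  [ A    0  ] [ lambda ] = [ b ]

Solving the linear system:
  x*      = (0.6, 1)
  lambda* = (-1.4)
  f(x*)   = 1.1

x* = (0.6, 1), lambda* = (-1.4)


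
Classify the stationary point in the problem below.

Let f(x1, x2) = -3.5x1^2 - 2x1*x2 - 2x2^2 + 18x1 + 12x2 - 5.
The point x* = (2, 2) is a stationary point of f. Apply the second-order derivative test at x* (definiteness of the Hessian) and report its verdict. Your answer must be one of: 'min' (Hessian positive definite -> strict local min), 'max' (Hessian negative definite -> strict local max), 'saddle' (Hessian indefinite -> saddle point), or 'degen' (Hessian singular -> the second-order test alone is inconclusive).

Compute the Hessian H = grad^2 f:
  H = [[-7, -2], [-2, -4]]
Verify stationarity: grad f(x*) = H x* + g = (0, 0).
Eigenvalues of H: -8, -3.
Both eigenvalues < 0, so H is negative definite -> x* is a strict local max.

max


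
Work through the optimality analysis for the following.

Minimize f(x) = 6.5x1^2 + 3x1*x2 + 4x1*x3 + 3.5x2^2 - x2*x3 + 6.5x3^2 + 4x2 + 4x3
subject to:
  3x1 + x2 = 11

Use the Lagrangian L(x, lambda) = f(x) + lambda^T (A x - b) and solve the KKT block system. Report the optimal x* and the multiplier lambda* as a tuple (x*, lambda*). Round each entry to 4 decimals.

Form the Lagrangian:
  L(x, lambda) = (1/2) x^T Q x + c^T x + lambda^T (A x - b)
Stationarity (grad_x L = 0): Q x + c + A^T lambda = 0.
Primal feasibility: A x = b.

This gives the KKT block system:
  [ Q   A^T ] [ x     ]   [-c ]
  [ A    0  ] [ lambda ] = [ b ]

Solving the linear system:
  x*      = (3.8028, -0.4085, -1.5092)
  lambda* = (-14.0582)
  f(x*)   = 73.4844

x* = (3.8028, -0.4085, -1.5092), lambda* = (-14.0582)


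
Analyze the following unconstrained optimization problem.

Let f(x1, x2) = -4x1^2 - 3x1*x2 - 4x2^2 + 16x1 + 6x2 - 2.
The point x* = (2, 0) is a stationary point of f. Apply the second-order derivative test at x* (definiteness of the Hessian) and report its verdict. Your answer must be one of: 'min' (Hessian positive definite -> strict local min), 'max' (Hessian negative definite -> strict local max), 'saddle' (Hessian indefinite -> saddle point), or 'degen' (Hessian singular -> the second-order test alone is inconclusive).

Compute the Hessian H = grad^2 f:
  H = [[-8, -3], [-3, -8]]
Verify stationarity: grad f(x*) = H x* + g = (0, 0).
Eigenvalues of H: -11, -5.
Both eigenvalues < 0, so H is negative definite -> x* is a strict local max.

max


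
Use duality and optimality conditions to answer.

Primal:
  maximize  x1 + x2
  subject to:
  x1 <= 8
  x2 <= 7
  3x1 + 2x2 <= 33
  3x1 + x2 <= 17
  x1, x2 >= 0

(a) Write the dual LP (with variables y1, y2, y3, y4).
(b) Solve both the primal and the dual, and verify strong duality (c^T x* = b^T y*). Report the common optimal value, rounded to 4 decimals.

The standard primal-dual pair for 'max c^T x s.t. A x <= b, x >= 0' is:
  Dual:  min b^T y  s.t.  A^T y >= c,  y >= 0.

So the dual LP is:
  minimize  8y1 + 7y2 + 33y3 + 17y4
  subject to:
    y1 + 3y3 + 3y4 >= 1
    y2 + 2y3 + y4 >= 1
    y1, y2, y3, y4 >= 0

Solving the primal: x* = (3.3333, 7).
  primal value c^T x* = 10.3333.
Solving the dual: y* = (0, 0.6667, 0, 0.3333).
  dual value b^T y* = 10.3333.
Strong duality: c^T x* = b^T y*. Confirmed.

10.3333


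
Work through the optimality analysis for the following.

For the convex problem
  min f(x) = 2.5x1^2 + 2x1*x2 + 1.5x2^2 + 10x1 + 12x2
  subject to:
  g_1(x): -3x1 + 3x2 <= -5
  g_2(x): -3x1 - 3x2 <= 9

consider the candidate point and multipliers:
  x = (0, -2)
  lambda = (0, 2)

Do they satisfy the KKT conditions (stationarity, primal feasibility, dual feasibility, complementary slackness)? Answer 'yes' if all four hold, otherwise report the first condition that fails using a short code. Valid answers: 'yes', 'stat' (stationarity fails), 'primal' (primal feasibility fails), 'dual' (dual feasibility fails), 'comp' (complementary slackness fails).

Gradient of f: grad f(x) = Q x + c = (6, 6)
Constraint values g_i(x) = a_i^T x - b_i:
  g_1((0, -2)) = -1
  g_2((0, -2)) = -3
Stationarity residual: grad f(x) + sum_i lambda_i a_i = (0, 0)
  -> stationarity OK
Primal feasibility (all g_i <= 0): OK
Dual feasibility (all lambda_i >= 0): OK
Complementary slackness (lambda_i * g_i(x) = 0 for all i): FAILS

Verdict: the first failing condition is complementary_slackness -> comp.

comp


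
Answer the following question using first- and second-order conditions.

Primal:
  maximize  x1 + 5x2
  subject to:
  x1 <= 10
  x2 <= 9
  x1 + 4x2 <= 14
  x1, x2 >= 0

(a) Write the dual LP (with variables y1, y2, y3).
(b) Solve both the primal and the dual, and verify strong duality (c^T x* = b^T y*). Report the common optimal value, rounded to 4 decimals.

The standard primal-dual pair for 'max c^T x s.t. A x <= b, x >= 0' is:
  Dual:  min b^T y  s.t.  A^T y >= c,  y >= 0.

So the dual LP is:
  minimize  10y1 + 9y2 + 14y3
  subject to:
    y1 + y3 >= 1
    y2 + 4y3 >= 5
    y1, y2, y3 >= 0

Solving the primal: x* = (0, 3.5).
  primal value c^T x* = 17.5.
Solving the dual: y* = (0, 0, 1.25).
  dual value b^T y* = 17.5.
Strong duality: c^T x* = b^T y*. Confirmed.

17.5


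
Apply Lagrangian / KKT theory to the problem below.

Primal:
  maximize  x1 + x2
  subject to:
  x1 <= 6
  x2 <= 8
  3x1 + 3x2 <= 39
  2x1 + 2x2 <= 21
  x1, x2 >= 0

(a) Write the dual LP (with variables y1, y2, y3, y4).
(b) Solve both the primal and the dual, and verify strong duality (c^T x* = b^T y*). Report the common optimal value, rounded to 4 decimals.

The standard primal-dual pair for 'max c^T x s.t. A x <= b, x >= 0' is:
  Dual:  min b^T y  s.t.  A^T y >= c,  y >= 0.

So the dual LP is:
  minimize  6y1 + 8y2 + 39y3 + 21y4
  subject to:
    y1 + 3y3 + 2y4 >= 1
    y2 + 3y3 + 2y4 >= 1
    y1, y2, y3, y4 >= 0

Solving the primal: x* = (2.5, 8).
  primal value c^T x* = 10.5.
Solving the dual: y* = (0, 0, 0, 0.5).
  dual value b^T y* = 10.5.
Strong duality: c^T x* = b^T y*. Confirmed.

10.5


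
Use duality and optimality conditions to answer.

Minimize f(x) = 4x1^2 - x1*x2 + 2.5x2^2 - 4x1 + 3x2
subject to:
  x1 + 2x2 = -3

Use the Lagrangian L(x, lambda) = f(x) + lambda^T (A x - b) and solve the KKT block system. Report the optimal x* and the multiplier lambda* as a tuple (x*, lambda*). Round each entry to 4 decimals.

Form the Lagrangian:
  L(x, lambda) = (1/2) x^T Q x + c^T x + lambda^T (A x - b)
Stationarity (grad_x L = 0): Q x + c + A^T lambda = 0.
Primal feasibility: A x = b.

This gives the KKT block system:
  [ Q   A^T ] [ x     ]   [-c ]
  [ A    0  ] [ lambda ] = [ b ]

Solving the linear system:
  x*      = (0.0244, -1.5122)
  lambda* = (2.2927)
  f(x*)   = 1.122

x* = (0.0244, -1.5122), lambda* = (2.2927)


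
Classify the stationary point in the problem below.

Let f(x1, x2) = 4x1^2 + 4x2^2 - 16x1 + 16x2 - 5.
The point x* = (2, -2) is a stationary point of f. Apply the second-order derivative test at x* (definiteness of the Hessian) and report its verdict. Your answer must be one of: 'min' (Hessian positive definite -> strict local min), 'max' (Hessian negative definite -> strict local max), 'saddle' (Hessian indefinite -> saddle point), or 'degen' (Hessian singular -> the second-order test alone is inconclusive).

Compute the Hessian H = grad^2 f:
  H = [[8, 0], [0, 8]]
Verify stationarity: grad f(x*) = H x* + g = (0, 0).
Eigenvalues of H: 8, 8.
Both eigenvalues > 0, so H is positive definite -> x* is a strict local min.

min


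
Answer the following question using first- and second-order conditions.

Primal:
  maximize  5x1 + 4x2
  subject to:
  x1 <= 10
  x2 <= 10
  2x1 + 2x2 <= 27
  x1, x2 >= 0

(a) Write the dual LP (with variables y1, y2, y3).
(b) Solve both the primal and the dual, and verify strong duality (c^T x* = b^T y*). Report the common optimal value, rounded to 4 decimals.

The standard primal-dual pair for 'max c^T x s.t. A x <= b, x >= 0' is:
  Dual:  min b^T y  s.t.  A^T y >= c,  y >= 0.

So the dual LP is:
  minimize  10y1 + 10y2 + 27y3
  subject to:
    y1 + 2y3 >= 5
    y2 + 2y3 >= 4
    y1, y2, y3 >= 0

Solving the primal: x* = (10, 3.5).
  primal value c^T x* = 64.
Solving the dual: y* = (1, 0, 2).
  dual value b^T y* = 64.
Strong duality: c^T x* = b^T y*. Confirmed.

64


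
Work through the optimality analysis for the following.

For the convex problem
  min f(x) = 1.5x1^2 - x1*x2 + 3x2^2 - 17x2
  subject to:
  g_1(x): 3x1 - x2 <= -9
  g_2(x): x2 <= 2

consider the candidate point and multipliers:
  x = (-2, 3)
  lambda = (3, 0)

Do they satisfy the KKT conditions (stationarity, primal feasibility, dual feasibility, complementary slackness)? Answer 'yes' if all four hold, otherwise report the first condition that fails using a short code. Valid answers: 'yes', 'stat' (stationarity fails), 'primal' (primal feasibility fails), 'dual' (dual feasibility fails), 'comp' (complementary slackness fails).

Gradient of f: grad f(x) = Q x + c = (-9, 3)
Constraint values g_i(x) = a_i^T x - b_i:
  g_1((-2, 3)) = 0
  g_2((-2, 3)) = 1
Stationarity residual: grad f(x) + sum_i lambda_i a_i = (0, 0)
  -> stationarity OK
Primal feasibility (all g_i <= 0): FAILS
Dual feasibility (all lambda_i >= 0): OK
Complementary slackness (lambda_i * g_i(x) = 0 for all i): OK

Verdict: the first failing condition is primal_feasibility -> primal.

primal
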